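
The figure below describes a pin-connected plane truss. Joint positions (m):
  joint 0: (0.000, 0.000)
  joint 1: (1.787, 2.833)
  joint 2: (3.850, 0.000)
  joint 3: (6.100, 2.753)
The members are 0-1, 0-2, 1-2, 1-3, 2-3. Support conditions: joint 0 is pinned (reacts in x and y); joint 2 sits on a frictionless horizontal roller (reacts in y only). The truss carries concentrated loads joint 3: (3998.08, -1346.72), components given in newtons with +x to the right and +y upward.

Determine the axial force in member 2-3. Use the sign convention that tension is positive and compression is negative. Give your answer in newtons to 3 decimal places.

-1618.966

N=4 nodes, M=5 members, R=3 reactions → 2N=8, M+R=8
member 0 (0-1): L=3.3495, (cx,cy)=(0.5335,0.8458)
member 1 (0-2): L=3.8500, (cx,cy)=(1.0000,0.0000)
member 2 (1-2): L=3.5045, (cx,cy)=(0.5887,-0.8084)
member 3 (1-3): L=4.3137, (cx,cy)=(0.9998,-0.0185)
member 4 (2-3): L=3.5555, (cx,cy)=(0.6328,0.7743)
solve A·x = −loads:
  F[0-1] = +4310.6616 N (tension)
  F[0-2] = +1698.2993 N (tension)
  F[1-2] = -4625.4260 N (compression)
  F[1-3] = +5023.4646 N (tension)
  F[2-3] = -1618.9657 N (compression)
  Rx@0 = -3998.0800 N
  Ry@0 = -3645.9310 N
  Ry@2 = +4992.6510 N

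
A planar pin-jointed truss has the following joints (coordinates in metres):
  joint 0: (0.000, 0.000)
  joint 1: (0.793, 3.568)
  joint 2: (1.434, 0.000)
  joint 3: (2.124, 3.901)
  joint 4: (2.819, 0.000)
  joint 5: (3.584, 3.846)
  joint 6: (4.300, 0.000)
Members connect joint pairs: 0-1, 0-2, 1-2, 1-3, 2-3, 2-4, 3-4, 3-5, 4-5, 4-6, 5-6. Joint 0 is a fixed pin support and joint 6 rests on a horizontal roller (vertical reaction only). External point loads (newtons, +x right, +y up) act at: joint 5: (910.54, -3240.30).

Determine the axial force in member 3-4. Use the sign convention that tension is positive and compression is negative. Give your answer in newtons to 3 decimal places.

N=7 nodes, M=11 members, R=3 reactions → 2N=14, M+R=14
member 0 (0-1): L=3.6551, (cx,cy)=(0.2170,0.9762)
member 1 (0-2): L=1.4340, (cx,cy)=(1.0000,0.0000)
member 2 (1-2): L=3.6251, (cx,cy)=(0.1768,-0.9842)
member 3 (1-3): L=1.3720, (cx,cy)=(0.9701,0.2427)
member 4 (2-3): L=3.9616, (cx,cy)=(0.1742,0.9847)
member 5 (2-4): L=1.3850, (cx,cy)=(1.0000,0.0000)
member 6 (3-4): L=3.9624, (cx,cy)=(0.1754,-0.9845)
member 7 (3-5): L=1.4610, (cx,cy)=(0.9993,-0.0376)
member 8 (4-5): L=3.9213, (cx,cy)=(0.1951,0.9808)
member 9 (4-6): L=1.4810, (cx,cy)=(1.0000,0.0000)
member 10 (5-6): L=3.9121, (cx,cy)=(0.1830,-0.9831)
solve A·x = −loads:
  F[0-1] = +281.5629 N (tension)
  F[0-2] = +849.4523 N (tension)
  F[1-2] = -252.3846 N (compression)
  F[1-3] = +108.9731 N (tension)
  F[2-3] = +252.2636 N (tension)
  F[2-4] = +760.8874 N (tension)
  F[3-4] = -286.8358 N (compression)
  F[3-5] = +200.1047 N (tension)
  F[4-5] = +287.9212 N (tension)
  F[4-6] = +654.4077 N (tension)
  F[5-6] = -3575.5521 N (compression)
  Rx@0 = -910.5400 N
  Ry@0 = -274.8563 N
  Ry@6 = +3515.1563 N

-286.836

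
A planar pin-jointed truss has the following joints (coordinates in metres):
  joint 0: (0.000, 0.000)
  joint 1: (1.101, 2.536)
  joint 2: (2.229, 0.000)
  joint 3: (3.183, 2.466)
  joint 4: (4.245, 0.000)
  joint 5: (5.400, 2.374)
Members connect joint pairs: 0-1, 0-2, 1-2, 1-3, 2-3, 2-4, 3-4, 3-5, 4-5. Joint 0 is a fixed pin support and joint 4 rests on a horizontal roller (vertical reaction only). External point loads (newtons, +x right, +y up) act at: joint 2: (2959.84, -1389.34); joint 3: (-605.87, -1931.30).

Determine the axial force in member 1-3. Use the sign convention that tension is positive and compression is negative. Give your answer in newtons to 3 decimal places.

N=6 nodes, M=9 members, R=3 reactions → 2N=12, M+R=12
member 0 (0-1): L=2.7647, (cx,cy)=(0.3982,0.9173)
member 1 (0-2): L=2.2290, (cx,cy)=(1.0000,0.0000)
member 2 (1-2): L=2.7756, (cx,cy)=(0.4064,-0.9137)
member 3 (1-3): L=2.0832, (cx,cy)=(0.9994,-0.0336)
member 4 (2-3): L=2.6441, (cx,cy)=(0.3608,0.9326)
member 5 (2-4): L=2.0160, (cx,cy)=(1.0000,0.0000)
member 6 (3-4): L=2.6850, (cx,cy)=(0.3955,-0.9185)
member 7 (3-5): L=2.2189, (cx,cy)=(0.9991,-0.0415)
member 8 (4-5): L=2.6401, (cx,cy)=(0.4375,0.8992)
solve A·x = −loads:
  F[0-1] = -1629.7497 N (compression)
  F[0-2] = +3002.9961 N (tension)
  F[1-2] = +1685.2379 N (tension)
  F[1-3] = -1334.6705 N (compression)
  F[2-3] = -161.3154 N (compression)
  F[2-4] = +786.2498 N (tension)
  F[3-4] = -1987.8040 N (compression)
  F[3-5] = +0.0000 N (tension)
  F[4-5] = -0.0000 N (compression)
  Rx@0 = -2353.9700 N
  Ry@0 = +1494.9412 N
  Ry@4 = +1825.6988 N

-1334.670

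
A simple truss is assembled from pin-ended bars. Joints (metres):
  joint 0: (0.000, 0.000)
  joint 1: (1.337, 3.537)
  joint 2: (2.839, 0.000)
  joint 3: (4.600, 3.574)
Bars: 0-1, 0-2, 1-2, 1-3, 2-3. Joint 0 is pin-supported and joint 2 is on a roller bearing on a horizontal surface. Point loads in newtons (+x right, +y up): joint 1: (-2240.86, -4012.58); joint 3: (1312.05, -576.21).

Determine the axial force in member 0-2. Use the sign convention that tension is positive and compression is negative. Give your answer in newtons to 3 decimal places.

N=4 nodes, M=5 members, R=3 reactions → 2N=8, M+R=8
member 0 (0-1): L=3.7813, (cx,cy)=(0.3536,0.9354)
member 1 (0-2): L=2.8390, (cx,cy)=(1.0000,0.0000)
member 2 (1-2): L=3.8427, (cx,cy)=(0.3909,-0.9204)
member 3 (1-3): L=3.2632, (cx,cy)=(0.9999,0.0113)
member 4 (2-3): L=3.9843, (cx,cy)=(0.4420,0.8970)
solve A·x = −loads:
  F[0-1] = -3106.1997 N (compression)
  F[0-2] = +169.4978 N (tension)
  F[1-2] = -1182.9438 N (compression)
  F[1-3] = +1605.0334 N (tension)
  F[2-3] = -662.6466 N (compression)
  Rx@0 = +928.8100 N
  Ry@0 = +2905.5458 N
  Ry@2 = +1683.2442 N

169.498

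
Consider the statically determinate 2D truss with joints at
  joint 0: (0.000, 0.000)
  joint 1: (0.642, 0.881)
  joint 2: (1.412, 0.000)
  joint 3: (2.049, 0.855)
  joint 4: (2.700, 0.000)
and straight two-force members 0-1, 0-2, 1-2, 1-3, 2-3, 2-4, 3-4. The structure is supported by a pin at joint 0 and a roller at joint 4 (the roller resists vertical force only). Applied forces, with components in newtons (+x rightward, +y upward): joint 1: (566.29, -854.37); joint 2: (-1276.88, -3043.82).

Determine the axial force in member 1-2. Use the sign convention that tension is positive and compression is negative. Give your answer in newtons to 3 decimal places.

N=5 nodes, M=7 members, R=3 reactions → 2N=10, M+R=10
member 0 (0-1): L=1.0901, (cx,cy)=(0.5889,0.8082)
member 1 (0-2): L=1.4120, (cx,cy)=(1.0000,0.0000)
member 2 (1-2): L=1.1701, (cx,cy)=(0.6581,-0.7529)
member 3 (1-3): L=1.4072, (cx,cy)=(0.9998,-0.0185)
member 4 (2-3): L=1.0662, (cx,cy)=(0.5974,0.8019)
member 5 (2-4): L=1.2880, (cx,cy)=(1.0000,0.0000)
member 6 (3-4): L=1.0746, (cx,cy)=(0.6058,-0.7956)
solve A·x = −loads:
  F[0-1] = -2373.7973 N (compression)
  F[0-2] = +687.4225 N (tension)
  F[1-2] = +1485.4277 N (tension)
  F[1-3] = -2942.3364 N (compression)
  F[2-3] = +2400.9841 N (tension)
  F[2-4] = +1507.3762 N (tension)
  F[3-4] = -2488.2782 N (compression)
  Rx@0 = +710.5900 N
  Ry@0 = +1918.4563 N
  Ry@4 = +1979.7337 N

1485.428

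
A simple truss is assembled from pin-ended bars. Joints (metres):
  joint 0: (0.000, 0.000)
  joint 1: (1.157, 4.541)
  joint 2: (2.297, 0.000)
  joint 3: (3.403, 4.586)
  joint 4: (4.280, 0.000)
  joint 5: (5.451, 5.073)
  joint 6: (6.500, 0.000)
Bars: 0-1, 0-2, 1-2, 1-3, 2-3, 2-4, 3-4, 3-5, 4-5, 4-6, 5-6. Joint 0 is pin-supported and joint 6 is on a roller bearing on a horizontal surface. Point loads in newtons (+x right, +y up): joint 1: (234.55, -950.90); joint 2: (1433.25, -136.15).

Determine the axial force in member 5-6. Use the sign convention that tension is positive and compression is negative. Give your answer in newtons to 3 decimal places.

-389.299

N=7 nodes, M=11 members, R=3 reactions → 2N=14, M+R=14
member 0 (0-1): L=4.6861, (cx,cy)=(0.2469,0.9690)
member 1 (0-2): L=2.2970, (cx,cy)=(1.0000,0.0000)
member 2 (1-2): L=4.6819, (cx,cy)=(0.2435,-0.9699)
member 3 (1-3): L=2.2465, (cx,cy)=(0.9998,0.0200)
member 4 (2-3): L=4.7175, (cx,cy)=(0.2344,0.9721)
member 5 (2-4): L=1.9830, (cx,cy)=(1.0000,0.0000)
member 6 (3-4): L=4.6691, (cx,cy)=(0.1878,-0.9822)
member 7 (3-5): L=2.1051, (cx,cy)=(0.9729,0.2313)
member 8 (4-5): L=5.2064, (cx,cy)=(0.2249,0.9744)
member 9 (4-6): L=2.2200, (cx,cy)=(1.0000,0.0000)
member 10 (5-6): L=5.1803, (cx,cy)=(0.2025,-0.9793)
solve A·x = −loads:
  F[0-1] = -728.3660 N (compression)
  F[0-2] = +1847.6347 N (tension)
  F[1-2] = -259.9415 N (compression)
  F[1-3] = -351.1619 N (compression)
  F[2-3] = +399.3998 N (tension)
  F[2-4] = +257.4533 N (tension)
  F[3-4] = -430.8783 N (compression)
  F[3-5] = -181.4434 N (compression)
  F[4-5] = +434.3378 N (tension)
  F[4-6] = +78.8319 N (tension)
  F[5-6] = -389.2989 N (compression)
  Rx@0 = -1667.8000 N
  Ry@0 = +705.8162 N
  Ry@6 = +381.2338 N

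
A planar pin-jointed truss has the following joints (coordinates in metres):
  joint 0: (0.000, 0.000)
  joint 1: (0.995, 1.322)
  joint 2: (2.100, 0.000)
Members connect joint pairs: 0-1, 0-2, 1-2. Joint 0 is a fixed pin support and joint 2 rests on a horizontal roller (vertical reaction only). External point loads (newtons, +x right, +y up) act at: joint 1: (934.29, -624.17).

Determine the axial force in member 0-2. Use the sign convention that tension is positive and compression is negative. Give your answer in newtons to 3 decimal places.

738.808

N=3 nodes, M=3 members, R=3 reactions → 2N=6, M+R=6
member 0 (0-1): L=1.6546, (cx,cy)=(0.6014,0.7990)
member 1 (0-2): L=2.1000, (cx,cy)=(1.0000,0.0000)
member 2 (1-2): L=1.7230, (cx,cy)=(0.6413,-0.7673)
solve A·x = −loads:
  F[0-1] = +325.0699 N (tension)
  F[0-2] = +738.8083 N (tension)
  F[1-2] = -1152.0021 N (compression)
  Rx@0 = -934.2900 N
  Ry@0 = -259.7255 N
  Ry@2 = +883.8955 N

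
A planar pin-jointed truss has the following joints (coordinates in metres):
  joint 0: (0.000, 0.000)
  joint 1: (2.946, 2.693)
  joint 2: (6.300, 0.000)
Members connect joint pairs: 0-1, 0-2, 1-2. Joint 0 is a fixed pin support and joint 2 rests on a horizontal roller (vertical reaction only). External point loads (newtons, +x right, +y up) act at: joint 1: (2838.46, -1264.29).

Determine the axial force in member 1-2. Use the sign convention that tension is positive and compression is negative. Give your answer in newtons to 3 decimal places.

N=3 nodes, M=3 members, R=3 reactions → 2N=6, M+R=6
member 0 (0-1): L=3.9914, (cx,cy)=(0.7381,0.6747)
member 1 (0-2): L=6.3000, (cx,cy)=(1.0000,0.0000)
member 2 (1-2): L=4.3013, (cx,cy)=(0.7798,-0.6261)
solve A·x = −loads:
  F[0-1] = +800.7155 N (tension)
  F[0-2] = +2247.4603 N (tension)
  F[1-2] = -2882.2604 N (compression)
  Rx@0 = -2838.4600 N
  Ry@0 = -540.2451 N
  Ry@2 = +1804.5351 N

-2882.260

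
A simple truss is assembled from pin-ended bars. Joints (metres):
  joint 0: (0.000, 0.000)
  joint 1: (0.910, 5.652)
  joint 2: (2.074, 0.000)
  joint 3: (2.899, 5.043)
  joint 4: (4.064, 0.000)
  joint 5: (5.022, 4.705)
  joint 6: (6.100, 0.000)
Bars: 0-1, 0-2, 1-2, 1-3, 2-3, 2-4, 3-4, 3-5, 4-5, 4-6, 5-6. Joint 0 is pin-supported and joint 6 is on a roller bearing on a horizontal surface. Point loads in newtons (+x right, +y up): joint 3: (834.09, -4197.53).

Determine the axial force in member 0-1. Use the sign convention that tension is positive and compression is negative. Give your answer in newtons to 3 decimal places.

-1532.597

N=7 nodes, M=11 members, R=3 reactions → 2N=14, M+R=14
member 0 (0-1): L=5.7248, (cx,cy)=(0.1590,0.9873)
member 1 (0-2): L=2.0740, (cx,cy)=(1.0000,0.0000)
member 2 (1-2): L=5.7706, (cx,cy)=(0.2017,-0.9794)
member 3 (1-3): L=2.0801, (cx,cy)=(0.9562,-0.2928)
member 4 (2-3): L=5.1100, (cx,cy)=(0.1614,0.9869)
member 5 (2-4): L=1.9900, (cx,cy)=(1.0000,0.0000)
member 6 (3-4): L=5.1758, (cx,cy)=(0.2251,-0.9743)
member 7 (3-5): L=2.1497, (cx,cy)=(0.9876,-0.1572)
member 8 (4-5): L=4.8015, (cx,cy)=(0.1995,0.9799)
member 9 (4-6): L=2.0360, (cx,cy)=(1.0000,0.0000)
member 10 (5-6): L=4.8269, (cx,cy)=(0.2233,-0.9747)
solve A·x = −loads:
  F[0-1] = -1532.5975 N (compression)
  F[0-2] = +1077.7084 N (tension)
  F[1-2] = +1730.1195 N (tension)
  F[1-3] = -619.7592 N (compression)
  F[2-3] = -1717.0826 N (compression)
  F[2-4] = +1703.9113 N (tension)
  F[3-4] = -2571.2652 N (compression)
  F[3-5] = -1139.3281 N (compression)
  F[4-5] = +2556.6892 N (tension)
  F[4-6] = +615.0486 N (tension)
  F[5-6] = -2753.9771 N (compression)
  Rx@0 = -834.0900 N
  Ry@0 = +1513.1111 N
  Ry@6 = +2684.4189 N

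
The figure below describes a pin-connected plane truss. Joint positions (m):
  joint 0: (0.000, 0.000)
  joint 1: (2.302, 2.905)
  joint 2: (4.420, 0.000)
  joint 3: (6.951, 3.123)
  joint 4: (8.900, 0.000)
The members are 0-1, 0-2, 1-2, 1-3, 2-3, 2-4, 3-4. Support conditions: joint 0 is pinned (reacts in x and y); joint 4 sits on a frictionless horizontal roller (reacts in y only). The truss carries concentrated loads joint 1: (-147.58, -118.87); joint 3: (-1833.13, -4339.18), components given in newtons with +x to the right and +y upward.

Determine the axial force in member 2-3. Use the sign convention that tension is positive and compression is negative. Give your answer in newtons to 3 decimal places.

-1933.573

N=5 nodes, M=7 members, R=3 reactions → 2N=10, M+R=10
member 0 (0-1): L=3.7065, (cx,cy)=(0.6211,0.7838)
member 1 (0-2): L=4.4200, (cx,cy)=(1.0000,0.0000)
member 2 (1-2): L=3.5951, (cx,cy)=(0.5891,-0.8080)
member 3 (1-3): L=4.6541, (cx,cy)=(0.9989,0.0468)
member 4 (2-3): L=4.0198, (cx,cy)=(0.6296,0.7769)
member 5 (2-4): L=4.4800, (cx,cy)=(1.0000,0.0000)
member 6 (3-4): L=3.6813, (cx,cy)=(0.5294,-0.8483)
solve A·x = −loads:
  F[0-1] = -2207.0265 N (compression)
  F[0-2] = -609.9940 N (compression)
  F[1-2] = +1859.0559 N (tension)
  F[1-3] = -2320.9101 N (compression)
  F[2-3] = -1933.5732 N (compression)
  F[2-4] = +1702.6635 N (tension)
  F[3-4] = -3215.9876 N (compression)
  Rx@0 = +1980.7100 N
  Ry@0 = +1729.7698 N
  Ry@4 = +2728.2802 N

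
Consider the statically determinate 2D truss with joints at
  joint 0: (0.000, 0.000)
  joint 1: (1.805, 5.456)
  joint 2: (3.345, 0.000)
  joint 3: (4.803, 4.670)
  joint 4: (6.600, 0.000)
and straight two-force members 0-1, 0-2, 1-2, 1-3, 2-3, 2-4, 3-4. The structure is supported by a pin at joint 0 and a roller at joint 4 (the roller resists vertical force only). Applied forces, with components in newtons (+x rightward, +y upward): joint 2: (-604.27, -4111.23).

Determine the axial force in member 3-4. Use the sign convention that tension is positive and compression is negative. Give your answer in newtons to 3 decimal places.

N=5 nodes, M=7 members, R=3 reactions → 2N=10, M+R=10
member 0 (0-1): L=5.7468, (cx,cy)=(0.3141,0.9494)
member 1 (0-2): L=3.3450, (cx,cy)=(1.0000,0.0000)
member 2 (1-2): L=5.6692, (cx,cy)=(0.2716,-0.9624)
member 3 (1-3): L=3.0993, (cx,cy)=(0.9673,-0.2536)
member 4 (2-3): L=4.8923, (cx,cy)=(0.2980,0.9546)
member 5 (2-4): L=3.2550, (cx,cy)=(1.0000,0.0000)
member 6 (3-4): L=5.0038, (cx,cy)=(0.3591,-0.9333)
solve A·x = −loads:
  F[0-1] = -2135.6604 N (compression)
  F[0-2] = +66.5124 N (tension)
  F[1-2] = +2472.5059 N (tension)
  F[1-3] = -1387.7946 N (compression)
  F[2-3] = +1814.1303 N (tension)
  F[2-4] = +801.7799 N (tension)
  F[3-4] = -2232.5842 N (compression)
  Rx@0 = +604.2700 N
  Ry@0 = +2027.5839 N
  Ry@4 = +2083.6461 N

-2232.584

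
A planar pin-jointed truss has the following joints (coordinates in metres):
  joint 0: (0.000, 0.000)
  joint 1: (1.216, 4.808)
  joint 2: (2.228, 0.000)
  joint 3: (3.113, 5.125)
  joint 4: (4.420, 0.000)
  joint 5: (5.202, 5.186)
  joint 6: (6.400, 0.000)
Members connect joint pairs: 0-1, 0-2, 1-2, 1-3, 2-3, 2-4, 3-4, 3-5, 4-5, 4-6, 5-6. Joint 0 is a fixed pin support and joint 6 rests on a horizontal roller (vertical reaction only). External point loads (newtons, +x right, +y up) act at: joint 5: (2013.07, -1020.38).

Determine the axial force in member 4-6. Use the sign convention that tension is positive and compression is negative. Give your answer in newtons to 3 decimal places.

N=7 nodes, M=11 members, R=3 reactions → 2N=14, M+R=14
member 0 (0-1): L=4.9594, (cx,cy)=(0.2452,0.9695)
member 1 (0-2): L=2.2280, (cx,cy)=(1.0000,0.0000)
member 2 (1-2): L=4.9133, (cx,cy)=(0.2060,-0.9786)
member 3 (1-3): L=1.9233, (cx,cy)=(0.9863,0.1648)
member 4 (2-3): L=5.2009, (cx,cy)=(0.1702,0.9854)
member 5 (2-4): L=2.1920, (cx,cy)=(1.0000,0.0000)
member 6 (3-4): L=5.2890, (cx,cy)=(0.2471,-0.9690)
member 7 (3-5): L=2.0899, (cx,cy)=(0.9996,0.0292)
member 8 (4-5): L=5.2446, (cx,cy)=(0.1491,0.9888)
member 9 (4-6): L=1.9800, (cx,cy)=(1.0000,0.0000)
member 10 (5-6): L=5.3226, (cx,cy)=(0.2251,-0.9743)
solve A·x = −loads:
  F[0-1] = +1485.5607 N (tension)
  F[0-2] = +1648.8230 N (tension)
  F[1-2] = -1361.6749 N (compression)
  F[1-3] = +653.6500 N (tension)
  F[2-3] = +1352.1994 N (tension)
  F[2-4] = +1138.2633 N (tension)
  F[3-4] = -1449.1555 N (compression)
  F[3-5] = +1233.4404 N (tension)
  F[4-5] = +1420.0862 N (tension)
  F[4-6] = +568.4132 N (tension)
  F[5-6] = -2525.3937 N (compression)
  Rx@0 = -2013.0700 N
  Ry@0 = -1440.2134 N
  Ry@6 = +2460.5934 N

568.413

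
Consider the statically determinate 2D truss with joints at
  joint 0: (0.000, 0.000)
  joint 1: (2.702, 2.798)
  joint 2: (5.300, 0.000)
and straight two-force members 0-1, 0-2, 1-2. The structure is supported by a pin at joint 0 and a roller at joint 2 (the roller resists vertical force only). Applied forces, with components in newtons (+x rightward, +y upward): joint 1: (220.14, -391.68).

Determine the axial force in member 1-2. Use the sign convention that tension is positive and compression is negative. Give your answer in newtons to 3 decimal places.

-431.079

N=3 nodes, M=3 members, R=3 reactions → 2N=6, M+R=6
member 0 (0-1): L=3.8897, (cx,cy)=(0.6947,0.7193)
member 1 (0-2): L=5.3000, (cx,cy)=(1.0000,0.0000)
member 2 (1-2): L=3.8182, (cx,cy)=(0.6804,-0.7328)
solve A·x = −loads:
  F[0-1] = -105.3464 N (compression)
  F[0-2] = +293.3198 N (tension)
  F[1-2] = -431.0794 N (compression)
  Rx@0 = -220.1400 N
  Ry@0 = +75.7798 N
  Ry@2 = +315.9002 N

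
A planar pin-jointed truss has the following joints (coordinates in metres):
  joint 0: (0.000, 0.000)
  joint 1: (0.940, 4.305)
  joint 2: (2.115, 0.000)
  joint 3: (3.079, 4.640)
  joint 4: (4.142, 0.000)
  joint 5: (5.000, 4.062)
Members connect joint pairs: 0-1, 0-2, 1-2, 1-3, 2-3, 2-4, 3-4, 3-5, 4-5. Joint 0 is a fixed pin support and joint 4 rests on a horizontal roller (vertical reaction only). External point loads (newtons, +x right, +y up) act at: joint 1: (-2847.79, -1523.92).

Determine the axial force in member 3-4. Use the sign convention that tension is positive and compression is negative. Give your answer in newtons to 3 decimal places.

2681.736

N=6 nodes, M=9 members, R=3 reactions → 2N=12, M+R=12
member 0 (0-1): L=4.4064, (cx,cy)=(0.2133,0.9770)
member 1 (0-2): L=2.1150, (cx,cy)=(1.0000,0.0000)
member 2 (1-2): L=4.4625, (cx,cy)=(0.2633,-0.9647)
member 3 (1-3): L=2.1651, (cx,cy)=(0.9880,0.1547)
member 4 (2-3): L=4.7391, (cx,cy)=(0.2034,0.9791)
member 5 (2-4): L=2.0270, (cx,cy)=(1.0000,0.0000)
member 6 (3-4): L=4.7602, (cx,cy)=(0.2233,-0.9747)
member 7 (3-5): L=2.0061, (cx,cy)=(0.9576,-0.2881)
member 8 (4-5): L=4.1516, (cx,cy)=(0.2067,0.9784)
solve A·x = −loads:
  F[0-1] = -4235.4290 N (compression)
  F[0-2] = -1944.2687 N (compression)
  F[1-2] = +2901.2549 N (tension)
  F[1-3] = +1194.7362 N (tension)
  F[2-3] = -2858.6424 N (compression)
  F[2-4] = -598.8574 N (compression)
  F[3-4] = +2681.7356 N (tension)
  F[3-5] = -0.0000 N (tension)
  F[4-5] = +0.0000 N (tension)
  Rx@0 = +2847.7900 N
  Ry@0 = +4137.9352 N
  Ry@4 = -2614.0152 N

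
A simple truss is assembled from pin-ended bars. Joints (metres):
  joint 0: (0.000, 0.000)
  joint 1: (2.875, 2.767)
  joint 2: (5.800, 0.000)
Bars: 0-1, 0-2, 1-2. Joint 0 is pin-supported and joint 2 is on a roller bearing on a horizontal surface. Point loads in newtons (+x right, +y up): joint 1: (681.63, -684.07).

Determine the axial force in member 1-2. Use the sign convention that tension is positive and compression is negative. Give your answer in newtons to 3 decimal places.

N=3 nodes, M=3 members, R=3 reactions → 2N=6, M+R=6
member 0 (0-1): L=3.9902, (cx,cy)=(0.7205,0.6934)
member 1 (0-2): L=5.8000, (cx,cy)=(1.0000,0.0000)
member 2 (1-2): L=4.0264, (cx,cy)=(0.7265,-0.6872)
solve A·x = −loads:
  F[0-1] = -28.5518 N (compression)
  F[0-2] = +702.2018 N (tension)
  F[1-2] = -966.6144 N (compression)
  Rx@0 = -681.6300 N
  Ry@0 = +19.7991 N
  Ry@2 = +664.2709 N

-966.614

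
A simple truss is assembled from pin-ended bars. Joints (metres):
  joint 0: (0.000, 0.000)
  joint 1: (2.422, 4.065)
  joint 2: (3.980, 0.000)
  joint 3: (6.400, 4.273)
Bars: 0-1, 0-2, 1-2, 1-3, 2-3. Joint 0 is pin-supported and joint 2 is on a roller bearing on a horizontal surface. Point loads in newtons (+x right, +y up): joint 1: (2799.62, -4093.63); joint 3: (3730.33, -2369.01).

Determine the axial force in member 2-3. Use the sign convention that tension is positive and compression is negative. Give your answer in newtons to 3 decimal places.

N=4 nodes, M=5 members, R=3 reactions → 2N=8, M+R=8
member 0 (0-1): L=4.7318, (cx,cy)=(0.5119,0.8591)
member 1 (0-2): L=3.9800, (cx,cy)=(1.0000,0.0000)
member 2 (1-2): L=4.3533, (cx,cy)=(0.3579,-0.9338)
member 3 (1-3): L=3.9834, (cx,cy)=(0.9986,0.0522)
member 4 (2-3): L=4.9107, (cx,cy)=(0.4928,0.8701)
solve A·x = −loads:
  F[0-1] = +7801.8119 N (tension)
  F[0-2] = +2536.5798 N (tension)
  F[1-2] = -11269.0697 N (compression)
  F[1-3] = +5233.9319 N (tension)
  F[2-3] = -3036.6397 N (compression)
  Rx@0 = -6529.9500 N
  Ry@0 = -6702.3327 N
  Ry@2 = +13164.9727 N

-3036.640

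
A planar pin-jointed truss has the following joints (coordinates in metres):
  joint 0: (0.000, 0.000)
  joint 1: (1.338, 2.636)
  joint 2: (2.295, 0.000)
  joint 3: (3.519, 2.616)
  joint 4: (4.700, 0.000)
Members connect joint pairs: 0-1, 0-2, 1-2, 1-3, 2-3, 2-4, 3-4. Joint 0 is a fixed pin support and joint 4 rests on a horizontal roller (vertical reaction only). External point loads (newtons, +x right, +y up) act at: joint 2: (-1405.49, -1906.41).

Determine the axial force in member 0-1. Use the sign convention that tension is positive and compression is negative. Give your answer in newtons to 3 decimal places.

-1093.988

N=5 nodes, M=7 members, R=3 reactions → 2N=10, M+R=10
member 0 (0-1): L=2.9561, (cx,cy)=(0.4526,0.8917)
member 1 (0-2): L=2.2950, (cx,cy)=(1.0000,0.0000)
member 2 (1-2): L=2.8043, (cx,cy)=(0.3413,-0.9400)
member 3 (1-3): L=2.1811, (cx,cy)=(1.0000,-0.0092)
member 4 (2-3): L=2.8882, (cx,cy)=(0.4238,0.9058)
member 5 (2-4): L=2.4050, (cx,cy)=(1.0000,0.0000)
member 6 (3-4): L=2.8702, (cx,cy)=(0.4115,-0.9114)
solve A·x = −loads:
  F[0-1] = -1093.9879 N (compression)
  F[0-2] = -910.3315 N (compression)
  F[1-2] = +1046.1271 N (tension)
  F[1-3] = -852.1918 N (compression)
  F[2-3] = +1019.1260 N (tension)
  F[2-4] = +420.2554 N (tension)
  F[3-4] = -1021.3627 N (compression)
  Rx@0 = +1405.4900 N
  Ry@0 = +975.5141 N
  Ry@4 = +930.8959 N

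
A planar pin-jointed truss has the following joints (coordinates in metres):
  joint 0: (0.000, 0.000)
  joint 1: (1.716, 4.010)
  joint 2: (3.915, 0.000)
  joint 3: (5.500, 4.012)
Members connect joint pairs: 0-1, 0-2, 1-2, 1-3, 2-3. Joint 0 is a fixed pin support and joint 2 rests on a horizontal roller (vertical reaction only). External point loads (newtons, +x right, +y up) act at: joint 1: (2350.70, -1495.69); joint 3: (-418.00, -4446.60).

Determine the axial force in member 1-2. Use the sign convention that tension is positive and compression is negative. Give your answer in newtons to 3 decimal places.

N=4 nodes, M=5 members, R=3 reactions → 2N=8, M+R=8
member 0 (0-1): L=4.3617, (cx,cy)=(0.3934,0.9194)
member 1 (0-2): L=3.9150, (cx,cy)=(1.0000,0.0000)
member 2 (1-2): L=4.5734, (cx,cy)=(0.4808,-0.8768)
member 3 (1-3): L=3.7840, (cx,cy)=(1.0000,0.0005)
member 4 (2-3): L=4.3137, (cx,cy)=(0.3674,0.9301)
solve A·x = −loads:
  F[0-1] = +3197.3351 N (tension)
  F[0-2] = +674.8007 N (tension)
  F[1-2] = -5057.4832 N (compression)
  F[1-3] = +1338.9749 N (tension)
  F[2-3] = -4781.7890 N (compression)
  Rx@0 = -1932.7000 N
  Ry@0 = -2939.4967 N
  Ry@2 = +8881.7867 N

-5057.483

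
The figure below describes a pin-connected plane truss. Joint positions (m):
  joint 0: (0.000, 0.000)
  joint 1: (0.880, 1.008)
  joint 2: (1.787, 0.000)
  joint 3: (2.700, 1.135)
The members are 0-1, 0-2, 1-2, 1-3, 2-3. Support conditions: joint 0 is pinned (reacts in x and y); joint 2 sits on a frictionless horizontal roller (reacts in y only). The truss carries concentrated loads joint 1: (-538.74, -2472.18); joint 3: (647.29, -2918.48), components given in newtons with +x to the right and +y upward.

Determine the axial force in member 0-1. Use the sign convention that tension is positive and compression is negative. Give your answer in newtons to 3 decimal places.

N=4 nodes, M=5 members, R=3 reactions → 2N=8, M+R=8
member 0 (0-1): L=1.3381, (cx,cy)=(0.6577,0.7533)
member 1 (0-2): L=1.7870, (cx,cy)=(1.0000,0.0000)
member 2 (1-2): L=1.3560, (cx,cy)=(0.6689,-0.7434)
member 3 (1-3): L=1.8244, (cx,cy)=(0.9976,0.0696)
member 4 (2-3): L=1.4566, (cx,cy)=(0.6268,0.7792)
solve A·x = −loads:
  F[0-1] = +456.0537 N (tension)
  F[0-2] = -191.3772 N (compression)
  F[1-2] = -3489.9532 N (compression)
  F[1-3] = +3180.7542 N (tension)
  F[2-3] = -4029.6833 N (compression)
  Rx@0 = -108.5500 N
  Ry@0 = -343.5530 N
  Ry@2 = +5734.2130 N

456.054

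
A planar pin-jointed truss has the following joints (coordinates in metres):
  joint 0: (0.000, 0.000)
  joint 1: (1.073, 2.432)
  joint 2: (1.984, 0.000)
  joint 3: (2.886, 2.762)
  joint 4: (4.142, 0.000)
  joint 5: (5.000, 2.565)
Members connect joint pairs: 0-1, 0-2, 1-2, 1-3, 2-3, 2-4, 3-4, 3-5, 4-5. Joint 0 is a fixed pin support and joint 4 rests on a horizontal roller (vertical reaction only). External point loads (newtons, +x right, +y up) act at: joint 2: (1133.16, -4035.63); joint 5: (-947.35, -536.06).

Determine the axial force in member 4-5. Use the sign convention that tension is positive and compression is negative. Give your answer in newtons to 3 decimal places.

N=6 nodes, M=9 members, R=3 reactions → 2N=12, M+R=12
member 0 (0-1): L=2.6582, (cx,cy)=(0.4037,0.9149)
member 1 (0-2): L=1.9840, (cx,cy)=(1.0000,0.0000)
member 2 (1-2): L=2.5970, (cx,cy)=(0.3508,-0.9365)
member 3 (1-3): L=1.8428, (cx,cy)=(0.9838,0.1791)
member 4 (2-3): L=2.9056, (cx,cy)=(0.3104,0.9506)
member 5 (2-4): L=2.1580, (cx,cy)=(1.0000,0.0000)
member 6 (3-4): L=3.0342, (cx,cy)=(0.4140,-0.9103)
member 7 (3-5): L=2.1232, (cx,cy)=(0.9957,-0.0928)
member 8 (4-5): L=2.7047, (cx,cy)=(0.3172,0.9484)
solve A·x = −loads:
  F[0-1] = -2817.9828 N (compression)
  F[0-2] = +1323.3134 N (tension)
  F[1-2] = +2370.4290 N (tension)
  F[1-3] = -2001.3681 N (compression)
  F[2-3] = +1910.2058 N (tension)
  F[2-4] = +428.6622 N (tension)
  F[3-4] = -1524.7983 N (compression)
  F[3-5] = -748.0461 N (compression)
  F[4-5] = -638.4440 N (compression)
  Rx@0 = -185.8100 N
  Ry@0 = +2578.1996 N
  Ry@4 = +1993.4904 N

-638.444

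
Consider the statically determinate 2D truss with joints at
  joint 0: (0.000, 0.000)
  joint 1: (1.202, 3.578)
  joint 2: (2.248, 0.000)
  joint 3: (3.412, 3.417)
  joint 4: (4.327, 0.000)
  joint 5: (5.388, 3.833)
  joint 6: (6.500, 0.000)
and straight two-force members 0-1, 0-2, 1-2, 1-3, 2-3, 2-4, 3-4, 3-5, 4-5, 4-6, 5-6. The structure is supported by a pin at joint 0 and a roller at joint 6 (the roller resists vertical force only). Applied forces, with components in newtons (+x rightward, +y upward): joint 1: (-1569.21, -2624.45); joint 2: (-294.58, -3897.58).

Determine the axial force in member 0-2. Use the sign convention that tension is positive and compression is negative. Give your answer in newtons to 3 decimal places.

N=7 nodes, M=11 members, R=3 reactions → 2N=14, M+R=14
member 0 (0-1): L=3.7745, (cx,cy)=(0.3185,0.9479)
member 1 (0-2): L=2.2480, (cx,cy)=(1.0000,0.0000)
member 2 (1-2): L=3.7278, (cx,cy)=(0.2806,-0.9598)
member 3 (1-3): L=2.2159, (cx,cy)=(0.9974,-0.0727)
member 4 (2-3): L=3.6098, (cx,cy)=(0.3225,0.9466)
member 5 (2-4): L=2.0790, (cx,cy)=(1.0000,0.0000)
member 6 (3-4): L=3.5374, (cx,cy)=(0.2587,-0.9660)
member 7 (3-5): L=2.0193, (cx,cy)=(0.9785,0.2060)
member 8 (4-5): L=3.9771, (cx,cy)=(0.2668,0.9638)
member 9 (4-6): L=2.1730, (cx,cy)=(1.0000,0.0000)
member 10 (5-6): L=3.9910, (cx,cy)=(0.2786,-0.9604)
solve A·x = −loads:
  F[0-1] = -5857.4825 N (compression)
  F[0-2] = +1.5391 N (tension)
  F[1-2] = +3139.9921 N (tension)
  F[1-3] = -1180.3124 N (compression)
  F[2-3] = +933.6037 N (tension)
  F[2-4] = +876.1485 N (tension)
  F[3-4] = -1130.8518 N (compression)
  F[3-5] = -596.4298 N (compression)
  F[4-5] = +1133.4427 N (tension)
  F[4-6] = +281.2622 N (tension)
  F[5-6] = -1009.4693 N (compression)
  Rx@0 = +1863.7900 N
  Ry@0 = +5552.5353 N
  Ry@6 = +969.4947 N

1.539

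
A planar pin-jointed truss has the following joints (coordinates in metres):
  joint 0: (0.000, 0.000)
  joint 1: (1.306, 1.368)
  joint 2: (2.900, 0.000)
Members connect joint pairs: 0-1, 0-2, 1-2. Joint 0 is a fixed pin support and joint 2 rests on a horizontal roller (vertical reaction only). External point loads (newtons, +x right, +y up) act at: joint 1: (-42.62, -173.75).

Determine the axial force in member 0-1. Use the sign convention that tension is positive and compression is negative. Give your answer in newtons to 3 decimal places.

N=3 nodes, M=3 members, R=3 reactions → 2N=6, M+R=6
member 0 (0-1): L=1.8913, (cx,cy)=(0.6905,0.7233)
member 1 (0-2): L=2.9000, (cx,cy)=(1.0000,0.0000)
member 2 (1-2): L=2.1005, (cx,cy)=(0.7589,-0.6513)
solve A·x = −loads:
  F[0-1] = -159.8317 N (compression)
  F[0-2] = +67.7479 N (tension)
  F[1-2] = -89.2768 N (compression)
  Rx@0 = +42.6200 N
  Ry@0 = +115.6075 N
  Ry@2 = +58.1425 N

-159.832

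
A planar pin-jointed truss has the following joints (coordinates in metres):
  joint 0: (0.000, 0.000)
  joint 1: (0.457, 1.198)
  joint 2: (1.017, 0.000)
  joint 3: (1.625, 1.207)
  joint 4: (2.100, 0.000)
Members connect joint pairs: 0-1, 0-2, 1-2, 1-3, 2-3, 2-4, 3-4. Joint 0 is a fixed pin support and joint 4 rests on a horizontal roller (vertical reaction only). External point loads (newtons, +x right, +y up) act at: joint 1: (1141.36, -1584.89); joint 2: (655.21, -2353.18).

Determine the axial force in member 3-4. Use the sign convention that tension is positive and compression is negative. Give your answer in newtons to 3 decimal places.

-2295.057

N=5 nodes, M=7 members, R=3 reactions → 2N=10, M+R=10
member 0 (0-1): L=1.2822, (cx,cy)=(0.3564,0.9343)
member 1 (0-2): L=1.0170, (cx,cy)=(1.0000,0.0000)
member 2 (1-2): L=1.3224, (cx,cy)=(0.4235,-0.9059)
member 3 (1-3): L=1.1680, (cx,cy)=(1.0000,0.0077)
member 4 (2-3): L=1.3515, (cx,cy)=(0.4499,0.8931)
member 5 (2-4): L=1.0830, (cx,cy)=(1.0000,0.0000)
member 6 (3-4): L=1.2971, (cx,cy)=(0.3662,-0.9305)
solve A·x = −loads:
  F[0-1] = -1929.1292 N (compression)
  F[0-2] = +2484.1443 N (tension)
  F[1-2] = +223.7794 N (tension)
  F[1-3] = -1923.7541 N (compression)
  F[2-3] = +2407.8784 N (tension)
  F[2-4] = +840.4519 N (tension)
  F[3-4] = -2295.0567 N (compression)
  Rx@0 = -1796.5700 N
  Ry@0 = +1802.4376 N
  Ry@4 = +2135.6324 N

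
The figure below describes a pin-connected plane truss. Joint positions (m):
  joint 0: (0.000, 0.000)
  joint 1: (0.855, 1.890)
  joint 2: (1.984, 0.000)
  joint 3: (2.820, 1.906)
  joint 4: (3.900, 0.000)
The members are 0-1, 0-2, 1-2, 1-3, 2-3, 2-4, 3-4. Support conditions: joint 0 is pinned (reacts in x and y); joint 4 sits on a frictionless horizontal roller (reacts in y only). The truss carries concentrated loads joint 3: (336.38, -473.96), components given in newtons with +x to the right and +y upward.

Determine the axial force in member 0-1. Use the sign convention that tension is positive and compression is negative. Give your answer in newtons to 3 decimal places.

36.378

N=5 nodes, M=7 members, R=3 reactions → 2N=10, M+R=10
member 0 (0-1): L=2.0744, (cx,cy)=(0.4122,0.9111)
member 1 (0-2): L=1.9840, (cx,cy)=(1.0000,0.0000)
member 2 (1-2): L=2.2015, (cx,cy)=(0.5128,-0.8585)
member 3 (1-3): L=1.9651, (cx,cy)=(1.0000,0.0081)
member 4 (2-3): L=2.0813, (cx,cy)=(0.4017,0.9158)
member 5 (2-4): L=1.9160, (cx,cy)=(1.0000,0.0000)
member 6 (3-4): L=2.1907, (cx,cy)=(0.4930,-0.8700)
solve A·x = −loads:
  F[0-1] = +36.3782 N (tension)
  F[0-2] = +321.3861 N (tension)
  F[1-2] = -38.2793 N (compression)
  F[1-3] = +34.6257 N (tension)
  F[2-3] = +35.8847 N (tension)
  F[2-4] = +287.3415 N (tension)
  F[3-4] = -582.8551 N (compression)
  Rx@0 = -336.3800 N
  Ry@0 = -33.1445 N
  Ry@4 = +507.1045 N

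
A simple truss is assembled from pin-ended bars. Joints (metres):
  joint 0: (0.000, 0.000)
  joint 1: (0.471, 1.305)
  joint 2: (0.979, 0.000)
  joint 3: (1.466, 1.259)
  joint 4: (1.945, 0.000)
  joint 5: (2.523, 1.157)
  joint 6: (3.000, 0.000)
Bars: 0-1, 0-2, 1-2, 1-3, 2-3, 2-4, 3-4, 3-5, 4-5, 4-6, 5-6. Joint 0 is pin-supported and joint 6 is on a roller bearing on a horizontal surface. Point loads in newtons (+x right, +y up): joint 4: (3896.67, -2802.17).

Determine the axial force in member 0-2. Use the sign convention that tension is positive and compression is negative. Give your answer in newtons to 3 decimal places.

4252.331

N=7 nodes, M=11 members, R=3 reactions → 2N=14, M+R=14
member 0 (0-1): L=1.3874, (cx,cy)=(0.3395,0.9406)
member 1 (0-2): L=0.9790, (cx,cy)=(1.0000,0.0000)
member 2 (1-2): L=1.4004, (cx,cy)=(0.3628,-0.9319)
member 3 (1-3): L=0.9961, (cx,cy)=(0.9989,-0.0462)
member 4 (2-3): L=1.3499, (cx,cy)=(0.3608,0.9327)
member 5 (2-4): L=0.9660, (cx,cy)=(1.0000,0.0000)
member 6 (3-4): L=1.3470, (cx,cy)=(0.3556,-0.9346)
member 7 (3-5): L=1.0619, (cx,cy)=(0.9954,-0.0961)
member 8 (4-5): L=1.2933, (cx,cy)=(0.4469,0.8946)
member 9 (4-6): L=1.0550, (cx,cy)=(1.0000,0.0000)
member 10 (5-6): L=1.2515, (cx,cy)=(0.3812,-0.9245)
solve A·x = −loads:
  F[0-1] = -1047.6481 N (compression)
  F[0-2] = +4252.3309 N (tension)
  F[1-2] = +1094.8069 N (tension)
  F[1-3] = -753.6131 N (compression)
  F[2-3] = -1093.9000 N (compression)
  F[2-4] = +5044.1204 N (tension)
  F[3-4] = +1217.5127 N (tension)
  F[3-5] = -1587.7320 N (compression)
  F[4-5] = +1860.3478 N (tension)
  F[4-6] = +748.9932 N (tension)
  F[5-6] = -1965.0791 N (compression)
  Rx@0 = -3896.6700 N
  Ry@0 = +985.4298 N
  Ry@6 = +1816.7402 N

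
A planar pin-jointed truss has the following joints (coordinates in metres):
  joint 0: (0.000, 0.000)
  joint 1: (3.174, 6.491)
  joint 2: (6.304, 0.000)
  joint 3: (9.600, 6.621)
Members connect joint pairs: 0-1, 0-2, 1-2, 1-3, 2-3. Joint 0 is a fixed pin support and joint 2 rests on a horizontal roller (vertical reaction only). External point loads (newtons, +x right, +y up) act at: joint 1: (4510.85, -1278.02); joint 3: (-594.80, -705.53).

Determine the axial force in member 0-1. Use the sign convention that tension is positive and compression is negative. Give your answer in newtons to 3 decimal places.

N=4 nodes, M=5 members, R=3 reactions → 2N=8, M+R=8
member 0 (0-1): L=7.2255, (cx,cy)=(0.4393,0.8984)
member 1 (0-2): L=6.3040, (cx,cy)=(1.0000,0.0000)
member 2 (1-2): L=7.2062, (cx,cy)=(0.4343,-0.9007)
member 3 (1-3): L=6.4273, (cx,cy)=(0.9998,0.0202)
member 4 (2-3): L=7.3960, (cx,cy)=(0.4456,0.8952)
solve A·x = −loads:
  F[0-1] = +4179.0821 N (tension)
  F[0-2] = +2080.2644 N (tension)
  F[1-2] = -5592.3375 N (compression)
  F[1-3] = -246.1085 N (compression)
  F[2-3] = -782.5562 N (compression)
  Rx@0 = -3916.0500 N
  Ry@0 = -3754.2800 N
  Ry@2 = +5737.8300 N

4179.082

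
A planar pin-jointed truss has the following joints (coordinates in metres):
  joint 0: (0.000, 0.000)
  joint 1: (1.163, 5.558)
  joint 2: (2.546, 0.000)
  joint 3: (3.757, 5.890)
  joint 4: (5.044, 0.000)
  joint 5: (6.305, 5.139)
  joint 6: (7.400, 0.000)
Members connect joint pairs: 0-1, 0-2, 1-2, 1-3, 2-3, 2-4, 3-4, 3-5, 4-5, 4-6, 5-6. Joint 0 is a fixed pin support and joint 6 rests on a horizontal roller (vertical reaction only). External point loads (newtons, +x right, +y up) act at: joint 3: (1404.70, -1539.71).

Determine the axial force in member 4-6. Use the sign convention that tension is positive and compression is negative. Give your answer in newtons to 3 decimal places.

N=7 nodes, M=11 members, R=3 reactions → 2N=14, M+R=14
member 0 (0-1): L=5.6784, (cx,cy)=(0.2048,0.9788)
member 1 (0-2): L=2.5460, (cx,cy)=(1.0000,0.0000)
member 2 (1-2): L=5.7275, (cx,cy)=(0.2415,-0.9704)
member 3 (1-3): L=2.6152, (cx,cy)=(0.9919,0.1270)
member 4 (2-3): L=6.0132, (cx,cy)=(0.2014,0.9795)
member 5 (2-4): L=2.4980, (cx,cy)=(1.0000,0.0000)
member 6 (3-4): L=6.0290, (cx,cy)=(0.2135,-0.9769)
member 7 (3-5): L=2.6564, (cx,cy)=(0.9592,-0.2827)
member 8 (4-5): L=5.2914, (cx,cy)=(0.2383,0.9712)
member 9 (4-6): L=2.3560, (cx,cy)=(1.0000,0.0000)
member 10 (5-6): L=5.2544, (cx,cy)=(0.2084,-0.9780)
solve A·x = −loads:
  F[0-1] = +367.8685 N (tension)
  F[0-2] = +1329.3561 N (tension)
  F[1-2] = -349.9673 N (compression)
  F[1-3] = +161.1535 N (tension)
  F[2-3] = +346.7152 N (tension)
  F[2-4] = +1175.0253 N (tension)
  F[3-4] = -1699.5606 N (compression)
  F[3-5] = -846.7664 N (compression)
  F[4-5] = +1709.6411 N (tension)
  F[4-6] = +404.7985 N (tension)
  F[5-6] = -1942.4280 N (compression)
  Rx@0 = -1404.7000 N
  Ry@0 = -360.0702 N
  Ry@6 = +1899.7802 N

404.798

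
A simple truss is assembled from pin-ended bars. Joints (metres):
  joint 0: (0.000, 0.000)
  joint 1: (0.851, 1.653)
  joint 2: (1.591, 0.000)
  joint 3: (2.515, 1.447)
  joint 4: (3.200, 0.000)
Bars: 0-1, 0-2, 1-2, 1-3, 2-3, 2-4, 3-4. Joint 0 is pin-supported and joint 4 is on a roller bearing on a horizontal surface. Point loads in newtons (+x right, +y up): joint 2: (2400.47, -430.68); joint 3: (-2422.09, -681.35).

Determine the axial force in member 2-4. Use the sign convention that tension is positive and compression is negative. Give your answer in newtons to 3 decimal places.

N=5 nodes, M=7 members, R=3 reactions → 2N=10, M+R=10
member 0 (0-1): L=1.8592, (cx,cy)=(0.4577,0.8891)
member 1 (0-2): L=1.5910, (cx,cy)=(1.0000,0.0000)
member 2 (1-2): L=1.8111, (cx,cy)=(0.4086,-0.9127)
member 3 (1-3): L=1.6767, (cx,cy)=(0.9924,-0.1229)
member 4 (2-3): L=1.7169, (cx,cy)=(0.5382,0.8428)
member 5 (2-4): L=1.6090, (cx,cy)=(1.0000,0.0000)
member 6 (3-4): L=1.6009, (cx,cy)=(0.4279,-0.9038)
solve A·x = −loads:
  F[0-1] = -1639.4685 N (compression)
  F[0-2] = +728.8053 N (tension)
  F[1-2] = +1798.4983 N (tension)
  F[1-3] = -1496.6231 N (compression)
  F[2-3] = -1436.6478 N (compression)
  F[2-4] = -163.6102 N (compression)
  F[3-4] = +382.3816 N (tension)
  Rx@0 = +21.6200 N
  Ry@0 = +1457.6416 N
  Ry@4 = -345.6116 N

-163.610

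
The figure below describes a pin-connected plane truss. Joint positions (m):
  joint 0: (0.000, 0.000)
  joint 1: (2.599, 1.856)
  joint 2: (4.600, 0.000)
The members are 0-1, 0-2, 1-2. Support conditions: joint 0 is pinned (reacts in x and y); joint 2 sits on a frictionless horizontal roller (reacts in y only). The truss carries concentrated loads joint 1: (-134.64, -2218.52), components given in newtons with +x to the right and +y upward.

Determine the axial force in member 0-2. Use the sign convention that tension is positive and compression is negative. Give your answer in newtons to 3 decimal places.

N=3 nodes, M=3 members, R=3 reactions → 2N=6, M+R=6
member 0 (0-1): L=3.1937, (cx,cy)=(0.8138,0.5811)
member 1 (0-2): L=4.6000, (cx,cy)=(1.0000,0.0000)
member 2 (1-2): L=2.7292, (cx,cy)=(0.7332,-0.6800)
solve A·x = −loads:
  F[0-1] = -1754.0767 N (compression)
  F[0-2] = +1292.8223 N (tension)
  F[1-2] = -1763.3278 N (compression)
  Rx@0 = +134.6400 N
  Ry@0 = +1019.3805 N
  Ry@2 = +1199.1395 N

1292.822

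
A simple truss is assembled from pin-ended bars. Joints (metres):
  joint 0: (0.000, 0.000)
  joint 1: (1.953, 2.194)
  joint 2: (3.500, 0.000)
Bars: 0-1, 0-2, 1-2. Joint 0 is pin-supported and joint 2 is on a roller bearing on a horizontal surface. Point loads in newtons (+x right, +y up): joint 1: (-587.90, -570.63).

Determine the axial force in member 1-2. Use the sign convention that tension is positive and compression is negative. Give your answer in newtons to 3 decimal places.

N=3 nodes, M=3 members, R=3 reactions → 2N=6, M+R=6
member 0 (0-1): L=2.9373, (cx,cy)=(0.6649,0.7469)
member 1 (0-2): L=3.5000, (cx,cy)=(1.0000,0.0000)
member 2 (1-2): L=2.6846, (cx,cy)=(0.5763,-0.8173)
solve A·x = −loads:
  F[0-1] = -831.0549 N (compression)
  F[0-2] = -35.3383 N (compression)
  F[1-2] = +61.3236 N (tension)
  Rx@0 = +587.9000 N
  Ry@0 = +620.7478 N
  Ry@2 = -50.1178 N

61.324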